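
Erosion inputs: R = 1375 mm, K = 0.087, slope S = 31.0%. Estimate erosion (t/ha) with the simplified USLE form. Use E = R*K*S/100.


Formula: E = R * K * S / 100  (simplified USLE)
R * K = 1375 * 0.087 = 119.625
E = 119.625 * 31.0 / 100 = 37.08 t/ha

37.08


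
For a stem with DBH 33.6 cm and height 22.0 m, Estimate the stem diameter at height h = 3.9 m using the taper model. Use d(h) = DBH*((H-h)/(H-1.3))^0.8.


Taper: d(h) = DBH * ((H - h) / (H - 1.3))^0.8
Numerator = H - h = 22.0 - 3.9 = 18.1 m
Denominator = H - 1.3 = 22.0 - 1.3 = 20.7 m
Ratio = 18.1 / 20.7 = 0.8744
d = 33.6 * 0.8744^0.8 = 30.2 cm

30.2


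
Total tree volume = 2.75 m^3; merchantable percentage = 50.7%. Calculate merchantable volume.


Formula: MV = V_total * (merchantable_pct / 100)
Merchantable fraction = 50.7% / 100 = 0.507
MV = 2.75 m^3 * 0.507 = 1.394 m^3

1.394


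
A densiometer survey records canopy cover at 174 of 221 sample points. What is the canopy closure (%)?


Formula: Canopy closure = covered points / total points * 100
Closure = 174 / 221 * 100
Closure = 0.7873 * 100 = 78.7%

78.7


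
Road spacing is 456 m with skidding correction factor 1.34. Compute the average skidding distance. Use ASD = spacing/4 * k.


Formula: ASD = (spacing / 4) * correction
Uncorrected distance = spacing / 4 = 456 / 4 = 114 m
ASD = 114 * 1.34 = 153 m

153


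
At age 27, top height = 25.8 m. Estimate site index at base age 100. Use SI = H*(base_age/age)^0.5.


Formula: SI = H_dom * (base_age / age)^0.5
Age ratio = 100 / 27 = 3.7037
sqrt(age_ratio) = 1.9245
SI = 25.8 * 1.9245 = 49.7 m

49.7


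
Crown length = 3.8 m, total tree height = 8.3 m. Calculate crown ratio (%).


Formula: Crown Ratio = (Crown Length / Total Height) * 100
CR = (3.8 m / 8.3 m) * 100
CR = 0.4578 * 100 = 45.8%

45.8


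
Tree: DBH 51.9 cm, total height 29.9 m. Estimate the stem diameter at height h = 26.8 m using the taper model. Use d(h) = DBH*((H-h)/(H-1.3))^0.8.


Taper: d(h) = DBH * ((H - h) / (H - 1.3))^0.8
Numerator = H - h = 29.9 - 26.8 = 3.1 m
Denominator = H - 1.3 = 29.9 - 1.3 = 28.6 m
Ratio = 3.1 / 28.6 = 0.10839
d = 51.9 * 0.10839^0.8 = 8.8 cm

8.8


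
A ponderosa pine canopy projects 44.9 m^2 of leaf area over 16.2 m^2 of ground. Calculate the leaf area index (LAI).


Formula: LAI = total leaf area / ground area  (dimensionless)
LAI = 44.9 m^2 / 16.2 m^2
LAI = 2.77

2.77


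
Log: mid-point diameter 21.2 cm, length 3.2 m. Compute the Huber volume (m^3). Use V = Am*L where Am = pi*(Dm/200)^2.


Huber: V = Am * L,  Am = pi*(Dm/200)^2
Am = pi*(21.2/200)^2 = 0.035299 m^2
V = 0.035299*3.2 = 0.113 m^3

0.113


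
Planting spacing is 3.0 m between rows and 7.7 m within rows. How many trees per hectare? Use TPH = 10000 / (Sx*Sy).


Formula: TPH = 10000 m^2/ha / (spacing_x * spacing_y)
Area per tree = 3.0 m * 7.7 m = 23.1 m^2
TPH = 10000 / 23.1 = 433 trees/ha

433


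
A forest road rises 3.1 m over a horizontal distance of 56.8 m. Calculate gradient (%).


Formula: Gradient = rise / run * 100
Gradient = 3.1 / 56.8 * 100 = 5.5%

5.5


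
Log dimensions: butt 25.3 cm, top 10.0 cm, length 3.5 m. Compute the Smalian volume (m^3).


Smalian: V = (A1 + A2)/2 * L,  A = pi*(D/200)^2
A1 = pi*(25.3/200)^2 = 0.050273 m^2
A2 = pi*(10.0/200)^2 = 0.007854 m^2
V = (0.050273+0.007854)/2*3.5 = 0.1017 m^3

0.1017


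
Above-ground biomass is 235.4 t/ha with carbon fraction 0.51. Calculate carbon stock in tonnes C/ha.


Formula: Carbon Stock = Biomass * Carbon Fraction
C = 235.4 t/ha * 0.51
C = 120.1 t C/ha

120.1


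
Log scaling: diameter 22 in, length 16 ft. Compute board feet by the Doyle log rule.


Doyle: BF = (D - 4)^2 * L / 16
Adjusted diameter = 22 - 4 = 18 in
(D-4)^2 = 18^2 = 324
BF = 324 * 16 / 16 = 324 BF

324


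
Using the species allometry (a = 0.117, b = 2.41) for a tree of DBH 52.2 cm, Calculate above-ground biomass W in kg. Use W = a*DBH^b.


Formula: W = a * DBH^b  (allometric power law)
DBH^b = 52.2^2.41 = 13790.6873
W = 0.117 * 13790.6873 = 1613.5 kg

1613.5


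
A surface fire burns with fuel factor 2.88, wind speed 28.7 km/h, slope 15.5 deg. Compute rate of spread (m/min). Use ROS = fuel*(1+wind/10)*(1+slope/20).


Formula: ROS = fuel * (1 + wind/10) * (1 + slope/20)
Wind factor = 1 + 28.7/10 = 3.87
Slope factor = 1 + 15.5/20 = 1.775
ROS = 2.88 * 3.87 * 1.775 = 19.78 m/min

19.78


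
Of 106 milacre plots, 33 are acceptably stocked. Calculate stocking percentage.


Formula: Stocking % = stocked plots / total plots * 100
Stocking = 33 / 106 * 100
Stocking = 0.3113 * 100 = 31.1%

31.1


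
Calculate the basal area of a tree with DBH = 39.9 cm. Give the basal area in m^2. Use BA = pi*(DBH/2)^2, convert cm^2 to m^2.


Formula: BA = pi * (DBH/2)^2 / 10000  (cm^2 to m^2)
Radius = DBH/2 = 39.9/2 = 19.95 cm
BA = pi * 19.95^2 / 10000
   = 1250.3617 cm^2 / 10000
   = 0.125 m^2

0.125


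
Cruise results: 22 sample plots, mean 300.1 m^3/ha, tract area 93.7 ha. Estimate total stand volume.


Formula: Total Volume = Mean Volume per ha * Total Area
Total Volume = 300.1 m^3/ha * 93.7 ha
Total Volume = 28119 m^3

28119


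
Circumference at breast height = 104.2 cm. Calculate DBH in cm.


Formula: DBH = C / pi
DBH = 104.2 / pi
pi = 3.14159...
DBH = 33.2 cm

33.2


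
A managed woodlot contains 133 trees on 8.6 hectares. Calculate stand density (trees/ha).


Formula: Stand Density = N_trees / Area_ha
Density = 133 trees / 8.6 ha
Density = 15 trees/ha

15


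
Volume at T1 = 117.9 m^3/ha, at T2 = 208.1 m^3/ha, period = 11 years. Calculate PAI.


Formula: PAI = (V_T2 - V_T1) / (T2 - T1)
Volume increment = 208.1 - 117.9 = 90.2 m^3/ha
PAI = 90.2 / 11 = 8.2 m^3/ha/year

8.2


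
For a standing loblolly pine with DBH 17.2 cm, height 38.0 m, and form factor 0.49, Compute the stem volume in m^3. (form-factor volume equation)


Formula: V = pi * (DBH/200)^2 * H * ff
Radius = DBH/200 = 17.2/200 = 0.086 m
Radius^2 = 0.086^2 = 0.007396 m^2
V = pi * 0.007396 * 38.0 * 0.49
V = 0.433 m^3

0.433


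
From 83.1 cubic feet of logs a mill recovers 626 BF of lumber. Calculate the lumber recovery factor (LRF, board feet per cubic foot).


Formula: LRF = Lumber Output (BF) / Log Input (ft^3)
LRF = 626 BF / 83.1 ft^3
LRF = 7.53 BF/ft^3

7.53


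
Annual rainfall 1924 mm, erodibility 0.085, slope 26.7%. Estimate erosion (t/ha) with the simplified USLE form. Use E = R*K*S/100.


Formula: E = R * K * S / 100  (simplified USLE)
R * K = 1924 * 0.085 = 163.54
E = 163.54 * 26.7 / 100 = 43.67 t/ha

43.67


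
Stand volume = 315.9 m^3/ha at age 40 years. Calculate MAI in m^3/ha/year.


Formula: MAI = Total Volume / Stand Age
MAI = 315.9 m^3/ha / 40 years
MAI = 7.9 m^3/ha/year

7.9


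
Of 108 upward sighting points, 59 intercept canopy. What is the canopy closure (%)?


Formula: Canopy closure = covered points / total points * 100
Closure = 59 / 108 * 100
Closure = 0.5463 * 100 = 54.6%

54.6


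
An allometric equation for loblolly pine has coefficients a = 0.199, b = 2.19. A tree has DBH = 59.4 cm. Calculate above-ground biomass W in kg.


Formula: W = a * DBH^b  (allometric power law)
DBH^b = 59.4^2.19 = 7666.4148
W = 0.199 * 7666.4148 = 1525.6 kg

1525.6


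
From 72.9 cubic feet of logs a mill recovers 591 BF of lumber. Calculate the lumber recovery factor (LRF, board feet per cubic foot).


Formula: LRF = Lumber Output (BF) / Log Input (ft^3)
LRF = 591 BF / 72.9 ft^3
LRF = 8.11 BF/ft^3

8.11


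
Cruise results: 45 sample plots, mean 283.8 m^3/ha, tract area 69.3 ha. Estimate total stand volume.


Formula: Total Volume = Mean Volume per ha * Total Area
Total Volume = 283.8 m^3/ha * 69.3 ha
Total Volume = 19667 m^3

19667


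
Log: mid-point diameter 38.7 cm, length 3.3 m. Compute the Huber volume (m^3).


Huber: V = Am * L,  Am = pi*(Dm/200)^2
Am = pi*(38.7/200)^2 = 0.117628 m^2
V = 0.117628*3.3 = 0.3882 m^3

0.3882


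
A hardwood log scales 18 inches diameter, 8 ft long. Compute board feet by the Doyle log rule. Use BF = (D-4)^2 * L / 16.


Doyle: BF = (D - 4)^2 * L / 16
Adjusted diameter = 18 - 4 = 14 in
(D-4)^2 = 14^2 = 196
BF = 196 * 8 / 16 = 98 BF

98


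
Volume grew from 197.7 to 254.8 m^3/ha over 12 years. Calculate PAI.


Formula: PAI = (V_T2 - V_T1) / (T2 - T1)
Volume increment = 254.8 - 197.7 = 57.1 m^3/ha
PAI = 57.1 / 12 = 4.76 m^3/ha/year

4.76


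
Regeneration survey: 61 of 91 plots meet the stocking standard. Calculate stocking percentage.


Formula: Stocking % = stocked plots / total plots * 100
Stocking = 61 / 91 * 100
Stocking = 0.6703 * 100 = 67.0%

67.0


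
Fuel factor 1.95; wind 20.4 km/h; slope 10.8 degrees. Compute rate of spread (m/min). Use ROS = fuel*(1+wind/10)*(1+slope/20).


Formula: ROS = fuel * (1 + wind/10) * (1 + slope/20)
Wind factor = 1 + 20.4/10 = 3.04
Slope factor = 1 + 10.8/20 = 1.54
ROS = 1.95 * 3.04 * 1.54 = 9.13 m/min

9.13


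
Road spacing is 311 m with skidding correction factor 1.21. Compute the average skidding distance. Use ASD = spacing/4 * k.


Formula: ASD = (spacing / 4) * correction
Uncorrected distance = spacing / 4 = 311 / 4 = 77.75 m
ASD = 77.75 * 1.21 = 94 m

94


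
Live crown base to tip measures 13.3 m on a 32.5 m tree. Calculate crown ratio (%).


Formula: Crown Ratio = (Crown Length / Total Height) * 100
CR = (13.3 m / 32.5 m) * 100
CR = 0.4092 * 100 = 40.9%

40.9


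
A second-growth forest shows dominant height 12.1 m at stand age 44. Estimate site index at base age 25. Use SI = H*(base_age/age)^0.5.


Formula: SI = H_dom * (base_age / age)^0.5
Age ratio = 25 / 44 = 0.56818
sqrt(age_ratio) = 0.75378
SI = 12.1 * 0.75378 = 9.1 m

9.1


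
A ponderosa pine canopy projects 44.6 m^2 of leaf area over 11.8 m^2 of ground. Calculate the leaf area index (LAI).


Formula: LAI = total leaf area / ground area  (dimensionless)
LAI = 44.6 m^2 / 11.8 m^2
LAI = 3.78

3.78


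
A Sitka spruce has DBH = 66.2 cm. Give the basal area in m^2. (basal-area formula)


Formula: BA = pi * (DBH/2)^2 / 10000  (cm^2 to m^2)
Radius = DBH/2 = 66.2/2 = 33.1 cm
BA = pi * 33.1^2 / 10000
   = 3441.9603 cm^2 / 10000
   = 0.3442 m^2

0.3442


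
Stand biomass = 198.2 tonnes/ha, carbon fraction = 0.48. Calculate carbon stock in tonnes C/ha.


Formula: Carbon Stock = Biomass * Carbon Fraction
C = 198.2 t/ha * 0.48
C = 95.1 t C/ha

95.1


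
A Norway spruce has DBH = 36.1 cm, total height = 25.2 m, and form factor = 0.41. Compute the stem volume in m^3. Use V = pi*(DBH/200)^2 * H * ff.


Formula: V = pi * (DBH/200)^2 * H * ff
Radius = DBH/200 = 36.1/200 = 0.1805 m
Radius^2 = 0.1805^2 = 0.03258025 m^2
V = pi * 0.03258025 * 25.2 * 0.41
V = 1.058 m^3

1.058


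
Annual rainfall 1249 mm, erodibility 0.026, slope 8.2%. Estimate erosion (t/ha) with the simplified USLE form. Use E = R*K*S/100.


Formula: E = R * K * S / 100  (simplified USLE)
R * K = 1249 * 0.026 = 32.474
E = 32.474 * 8.2 / 100 = 2.66 t/ha

2.66


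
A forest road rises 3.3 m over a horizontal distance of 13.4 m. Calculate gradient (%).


Formula: Gradient = rise / run * 100
Gradient = 3.3 / 13.4 * 100 = 24.6%

24.6


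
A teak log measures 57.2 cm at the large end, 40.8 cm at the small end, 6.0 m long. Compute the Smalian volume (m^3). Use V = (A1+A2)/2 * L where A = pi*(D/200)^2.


Smalian: V = (A1 + A2)/2 * L,  A = pi*(D/200)^2
A1 = pi*(57.2/200)^2 = 0.25697 m^2
A2 = pi*(40.8/200)^2 = 0.130741 m^2
V = (0.25697+0.130741)/2*6.0 = 1.1631 m^3

1.1631


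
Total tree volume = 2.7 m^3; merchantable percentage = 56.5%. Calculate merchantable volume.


Formula: MV = V_total * (merchantable_pct / 100)
Merchantable fraction = 56.5% / 100 = 0.565
MV = 2.7 m^3 * 0.565 = 1.526 m^3

1.526


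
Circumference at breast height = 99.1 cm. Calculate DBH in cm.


Formula: DBH = C / pi
DBH = 99.1 / pi
pi = 3.14159...
DBH = 31.5 cm

31.5


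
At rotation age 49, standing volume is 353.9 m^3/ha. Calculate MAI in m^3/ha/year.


Formula: MAI = Total Volume / Stand Age
MAI = 353.9 m^3/ha / 49 years
MAI = 7.22 m^3/ha/year

7.22


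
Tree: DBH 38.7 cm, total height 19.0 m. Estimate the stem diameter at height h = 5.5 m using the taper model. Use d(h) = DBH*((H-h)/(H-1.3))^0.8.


Taper: d(h) = DBH * ((H - h) / (H - 1.3))^0.8
Numerator = H - h = 19.0 - 5.5 = 13.5 m
Denominator = H - 1.3 = 19.0 - 1.3 = 17.7 m
Ratio = 13.5 / 17.7 = 0.76271
d = 38.7 * 0.76271^0.8 = 31.2 cm

31.2


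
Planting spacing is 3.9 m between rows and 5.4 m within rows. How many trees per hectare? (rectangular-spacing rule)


Formula: TPH = 10000 m^2/ha / (spacing_x * spacing_y)
Area per tree = 3.9 m * 5.4 m = 21.06 m^2
TPH = 10000 / 21.06 = 475 trees/ha

475


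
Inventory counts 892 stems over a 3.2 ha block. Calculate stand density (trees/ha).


Formula: Stand Density = N_trees / Area_ha
Density = 892 trees / 3.2 ha
Density = 279 trees/ha

279


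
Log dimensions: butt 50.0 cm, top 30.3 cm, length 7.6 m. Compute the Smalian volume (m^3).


Smalian: V = (A1 + A2)/2 * L,  A = pi*(D/200)^2
A1 = pi*(50.0/200)^2 = 0.19635 m^2
A2 = pi*(30.3/200)^2 = 0.072107 m^2
V = (0.19635+0.072107)/2*7.6 = 1.0201 m^3

1.0201


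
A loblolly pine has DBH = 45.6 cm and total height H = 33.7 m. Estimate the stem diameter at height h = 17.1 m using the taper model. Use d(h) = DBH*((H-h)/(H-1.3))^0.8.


Taper: d(h) = DBH * ((H - h) / (H - 1.3))^0.8
Numerator = H - h = 33.7 - 17.1 = 16.6 m
Denominator = H - 1.3 = 33.7 - 1.3 = 32.4 m
Ratio = 16.6 / 32.4 = 0.51235
d = 45.6 * 0.51235^0.8 = 26.7 cm

26.7


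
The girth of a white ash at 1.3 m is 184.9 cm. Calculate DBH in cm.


Formula: DBH = C / pi
DBH = 184.9 / pi
pi = 3.14159...
DBH = 58.9 cm

58.9


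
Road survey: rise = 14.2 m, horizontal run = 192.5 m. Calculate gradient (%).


Formula: Gradient = rise / run * 100
Gradient = 14.2 / 192.5 * 100 = 7.4%

7.4


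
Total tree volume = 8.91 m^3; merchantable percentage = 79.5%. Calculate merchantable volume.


Formula: MV = V_total * (merchantable_pct / 100)
Merchantable fraction = 79.5% / 100 = 0.795
MV = 8.91 m^3 * 0.795 = 7.083 m^3

7.083


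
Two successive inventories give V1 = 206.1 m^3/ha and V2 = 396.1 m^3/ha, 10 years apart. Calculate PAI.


Formula: PAI = (V_T2 - V_T1) / (T2 - T1)
Volume increment = 396.1 - 206.1 = 190.0 m^3/ha
PAI = 190.0 / 10 = 19.0 m^3/ha/year

19.0


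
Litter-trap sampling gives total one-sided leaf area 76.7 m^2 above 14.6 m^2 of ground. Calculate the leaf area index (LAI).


Formula: LAI = total leaf area / ground area  (dimensionless)
LAI = 76.7 m^2 / 14.6 m^2
LAI = 5.25

5.25


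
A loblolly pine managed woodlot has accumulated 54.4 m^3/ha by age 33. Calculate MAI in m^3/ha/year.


Formula: MAI = Total Volume / Stand Age
MAI = 54.4 m^3/ha / 33 years
MAI = 1.65 m^3/ha/year

1.65


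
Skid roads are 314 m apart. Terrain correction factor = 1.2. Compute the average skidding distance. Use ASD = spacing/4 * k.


Formula: ASD = (spacing / 4) * correction
Uncorrected distance = spacing / 4 = 314 / 4 = 78.5 m
ASD = 78.5 * 1.2 = 94 m

94


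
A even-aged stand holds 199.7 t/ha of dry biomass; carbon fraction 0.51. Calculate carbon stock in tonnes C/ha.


Formula: Carbon Stock = Biomass * Carbon Fraction
C = 199.7 t/ha * 0.51
C = 101.8 t C/ha

101.8


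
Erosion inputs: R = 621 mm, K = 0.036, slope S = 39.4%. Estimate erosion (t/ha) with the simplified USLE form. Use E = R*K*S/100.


Formula: E = R * K * S / 100  (simplified USLE)
R * K = 621 * 0.036 = 22.356
E = 22.356 * 39.4 / 100 = 8.81 t/ha

8.81


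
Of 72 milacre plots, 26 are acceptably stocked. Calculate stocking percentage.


Formula: Stocking % = stocked plots / total plots * 100
Stocking = 26 / 72 * 100
Stocking = 0.3611 * 100 = 36.1%

36.1


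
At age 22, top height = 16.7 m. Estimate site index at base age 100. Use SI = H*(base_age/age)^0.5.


Formula: SI = H_dom * (base_age / age)^0.5
Age ratio = 100 / 22 = 4.54545
sqrt(age_ratio) = 2.13201
SI = 16.7 * 2.13201 = 35.6 m

35.6


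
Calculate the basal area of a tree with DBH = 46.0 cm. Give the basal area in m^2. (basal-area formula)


Formula: BA = pi * (DBH/2)^2 / 10000  (cm^2 to m^2)
Radius = DBH/2 = 46.0/2 = 23.0 cm
BA = pi * 23.0^2 / 10000
   = 1661.9025 cm^2 / 10000
   = 0.1662 m^2

0.1662


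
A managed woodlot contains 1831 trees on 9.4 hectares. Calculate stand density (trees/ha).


Formula: Stand Density = N_trees / Area_ha
Density = 1831 trees / 9.4 ha
Density = 195 trees/ha

195


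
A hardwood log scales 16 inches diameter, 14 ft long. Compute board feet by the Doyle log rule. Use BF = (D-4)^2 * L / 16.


Doyle: BF = (D - 4)^2 * L / 16
Adjusted diameter = 16 - 4 = 12 in
(D-4)^2 = 12^2 = 144
BF = 144 * 14 / 16 = 126 BF

126


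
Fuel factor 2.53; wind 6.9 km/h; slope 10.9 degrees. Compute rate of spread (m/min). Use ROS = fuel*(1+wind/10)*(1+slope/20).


Formula: ROS = fuel * (1 + wind/10) * (1 + slope/20)
Wind factor = 1 + 6.9/10 = 1.69
Slope factor = 1 + 10.9/20 = 1.545
ROS = 2.53 * 1.69 * 1.545 = 6.61 m/min

6.61


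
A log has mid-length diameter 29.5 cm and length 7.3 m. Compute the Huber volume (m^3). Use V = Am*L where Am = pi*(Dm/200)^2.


Huber: V = Am * L,  Am = pi*(Dm/200)^2
Am = pi*(29.5/200)^2 = 0.068349 m^2
V = 0.068349*7.3 = 0.4989 m^3

0.4989


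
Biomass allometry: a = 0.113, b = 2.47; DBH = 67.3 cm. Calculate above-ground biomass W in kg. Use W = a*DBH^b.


Formula: W = a * DBH^b  (allometric power law)
DBH^b = 67.3^2.47 = 32748.9371
W = 0.113 * 32748.9371 = 3700.6 kg

3700.6


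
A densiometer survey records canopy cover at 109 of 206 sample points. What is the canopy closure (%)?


Formula: Canopy closure = covered points / total points * 100
Closure = 109 / 206 * 100
Closure = 0.5291 * 100 = 52.9%

52.9


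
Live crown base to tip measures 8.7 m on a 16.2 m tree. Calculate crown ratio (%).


Formula: Crown Ratio = (Crown Length / Total Height) * 100
CR = (8.7 m / 16.2 m) * 100
CR = 0.537 * 100 = 53.7%

53.7


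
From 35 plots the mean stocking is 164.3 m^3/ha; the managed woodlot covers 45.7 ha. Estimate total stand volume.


Formula: Total Volume = Mean Volume per ha * Total Area
Total Volume = 164.3 m^3/ha * 45.7 ha
Total Volume = 7509 m^3

7509


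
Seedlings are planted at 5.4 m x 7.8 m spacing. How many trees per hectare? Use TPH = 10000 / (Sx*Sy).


Formula: TPH = 10000 m^2/ha / (spacing_x * spacing_y)
Area per tree = 5.4 m * 7.8 m = 42.12 m^2
TPH = 10000 / 42.12 = 237 trees/ha

237


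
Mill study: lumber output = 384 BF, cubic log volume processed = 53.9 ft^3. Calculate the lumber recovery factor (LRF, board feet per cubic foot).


Formula: LRF = Lumber Output (BF) / Log Input (ft^3)
LRF = 384 BF / 53.9 ft^3
LRF = 7.12 BF/ft^3

7.12


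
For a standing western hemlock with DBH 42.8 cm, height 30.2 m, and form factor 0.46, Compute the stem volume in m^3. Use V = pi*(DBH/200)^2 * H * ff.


Formula: V = pi * (DBH/200)^2 * H * ff
Radius = DBH/200 = 42.8/200 = 0.214 m
Radius^2 = 0.214^2 = 0.045796 m^2
V = pi * 0.045796 * 30.2 * 0.46
V = 1.999 m^3

1.999


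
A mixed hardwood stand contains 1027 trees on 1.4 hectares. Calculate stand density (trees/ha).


Formula: Stand Density = N_trees / Area_ha
Density = 1027 trees / 1.4 ha
Density = 734 trees/ha

734


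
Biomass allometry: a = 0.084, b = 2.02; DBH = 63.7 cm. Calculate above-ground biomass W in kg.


Formula: W = a * DBH^b  (allometric power law)
DBH^b = 63.7^2.02 = 4409.2188
W = 0.084 * 4409.2188 = 370.4 kg

370.4


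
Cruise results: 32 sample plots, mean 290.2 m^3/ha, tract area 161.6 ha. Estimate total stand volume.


Formula: Total Volume = Mean Volume per ha * Total Area
Total Volume = 290.2 m^3/ha * 161.6 ha
Total Volume = 46896 m^3

46896


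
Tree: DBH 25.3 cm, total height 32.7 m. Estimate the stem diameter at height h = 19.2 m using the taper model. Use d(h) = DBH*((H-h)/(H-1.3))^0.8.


Taper: d(h) = DBH * ((H - h) / (H - 1.3))^0.8
Numerator = H - h = 32.7 - 19.2 = 13.5 m
Denominator = H - 1.3 = 32.7 - 1.3 = 31.4 m
Ratio = 13.5 / 31.4 = 0.42994
d = 25.3 * 0.42994^0.8 = 12.9 cm

12.9


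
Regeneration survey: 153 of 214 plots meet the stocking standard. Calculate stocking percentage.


Formula: Stocking % = stocked plots / total plots * 100
Stocking = 153 / 214 * 100
Stocking = 0.715 * 100 = 71.5%

71.5


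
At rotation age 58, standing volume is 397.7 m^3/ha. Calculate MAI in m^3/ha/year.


Formula: MAI = Total Volume / Stand Age
MAI = 397.7 m^3/ha / 58 years
MAI = 6.86 m^3/ha/year

6.86


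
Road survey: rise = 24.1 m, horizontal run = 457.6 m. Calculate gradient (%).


Formula: Gradient = rise / run * 100
Gradient = 24.1 / 457.6 * 100 = 5.3%

5.3


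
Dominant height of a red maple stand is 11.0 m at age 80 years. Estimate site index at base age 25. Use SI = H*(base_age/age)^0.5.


Formula: SI = H_dom * (base_age / age)^0.5
Age ratio = 25 / 80 = 0.3125
sqrt(age_ratio) = 0.55902
SI = 11.0 * 0.55902 = 6.1 m

6.1


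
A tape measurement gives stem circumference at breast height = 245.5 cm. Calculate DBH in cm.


Formula: DBH = C / pi
DBH = 245.5 / pi
pi = 3.14159...
DBH = 78.1 cm

78.1


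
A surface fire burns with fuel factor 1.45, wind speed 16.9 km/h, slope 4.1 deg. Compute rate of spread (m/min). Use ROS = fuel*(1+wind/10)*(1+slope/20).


Formula: ROS = fuel * (1 + wind/10) * (1 + slope/20)
Wind factor = 1 + 16.9/10 = 2.69
Slope factor = 1 + 4.1/20 = 1.205
ROS = 1.45 * 2.69 * 1.205 = 4.7 m/min

4.7


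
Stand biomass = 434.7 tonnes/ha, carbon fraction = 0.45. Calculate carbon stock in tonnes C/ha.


Formula: Carbon Stock = Biomass * Carbon Fraction
C = 434.7 t/ha * 0.45
C = 195.6 t C/ha

195.6


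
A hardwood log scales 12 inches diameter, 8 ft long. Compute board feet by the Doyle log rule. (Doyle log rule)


Doyle: BF = (D - 4)^2 * L / 16
Adjusted diameter = 12 - 4 = 8 in
(D-4)^2 = 8^2 = 64
BF = 64 * 8 / 16 = 32 BF

32


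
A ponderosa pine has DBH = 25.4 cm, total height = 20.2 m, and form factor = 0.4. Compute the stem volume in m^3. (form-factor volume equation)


Formula: V = pi * (DBH/200)^2 * H * ff
Radius = DBH/200 = 25.4/200 = 0.127 m
Radius^2 = 0.127^2 = 0.016129 m^2
V = pi * 0.016129 * 20.2 * 0.4
V = 0.409 m^3

0.409


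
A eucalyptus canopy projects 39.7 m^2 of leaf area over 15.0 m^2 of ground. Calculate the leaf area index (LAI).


Formula: LAI = total leaf area / ground area  (dimensionless)
LAI = 39.7 m^2 / 15.0 m^2
LAI = 2.65

2.65


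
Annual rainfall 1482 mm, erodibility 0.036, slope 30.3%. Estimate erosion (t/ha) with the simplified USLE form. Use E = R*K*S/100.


Formula: E = R * K * S / 100  (simplified USLE)
R * K = 1482 * 0.036 = 53.352
E = 53.352 * 30.3 / 100 = 16.17 t/ha

16.17


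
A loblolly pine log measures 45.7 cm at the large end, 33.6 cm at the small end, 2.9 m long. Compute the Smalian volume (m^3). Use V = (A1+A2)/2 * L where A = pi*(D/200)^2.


Smalian: V = (A1 + A2)/2 * L,  A = pi*(D/200)^2
A1 = pi*(45.7/200)^2 = 0.16403 m^2
A2 = pi*(33.6/200)^2 = 0.088668 m^2
V = (0.16403+0.088668)/2*2.9 = 0.3664 m^3

0.3664


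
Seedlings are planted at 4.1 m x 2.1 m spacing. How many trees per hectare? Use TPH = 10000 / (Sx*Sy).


Formula: TPH = 10000 m^2/ha / (spacing_x * spacing_y)
Area per tree = 4.1 m * 2.1 m = 8.61 m^2
TPH = 10000 / 8.61 = 1161 trees/ha

1161


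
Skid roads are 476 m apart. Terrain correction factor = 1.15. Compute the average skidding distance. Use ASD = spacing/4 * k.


Formula: ASD = (spacing / 4) * correction
Uncorrected distance = spacing / 4 = 476 / 4 = 119 m
ASD = 119 * 1.15 = 137 m

137


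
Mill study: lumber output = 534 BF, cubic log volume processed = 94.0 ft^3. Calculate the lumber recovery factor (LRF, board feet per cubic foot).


Formula: LRF = Lumber Output (BF) / Log Input (ft^3)
LRF = 534 BF / 94.0 ft^3
LRF = 5.68 BF/ft^3

5.68


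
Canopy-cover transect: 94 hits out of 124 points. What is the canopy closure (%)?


Formula: Canopy closure = covered points / total points * 100
Closure = 94 / 124 * 100
Closure = 0.7581 * 100 = 75.8%

75.8


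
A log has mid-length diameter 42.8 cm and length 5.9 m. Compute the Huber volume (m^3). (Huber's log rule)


Huber: V = Am * L,  Am = pi*(Dm/200)^2
Am = pi*(42.8/200)^2 = 0.143872 m^2
V = 0.143872*5.9 = 0.8488 m^3

0.8488


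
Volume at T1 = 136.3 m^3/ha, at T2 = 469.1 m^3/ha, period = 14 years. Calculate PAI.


Formula: PAI = (V_T2 - V_T1) / (T2 - T1)
Volume increment = 469.1 - 136.3 = 332.8 m^3/ha
PAI = 332.8 / 14 = 23.77 m^3/ha/year

23.77


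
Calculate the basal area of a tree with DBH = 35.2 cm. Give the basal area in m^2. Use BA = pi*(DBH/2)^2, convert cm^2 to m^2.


Formula: BA = pi * (DBH/2)^2 / 10000  (cm^2 to m^2)
Radius = DBH/2 = 35.2/2 = 17.6 cm
BA = pi * 17.6^2 / 10000
   = 973.1397 cm^2 / 10000
   = 0.0973 m^2

0.0973


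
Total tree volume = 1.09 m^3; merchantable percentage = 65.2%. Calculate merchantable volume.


Formula: MV = V_total * (merchantable_pct / 100)
Merchantable fraction = 65.2% / 100 = 0.652
MV = 1.09 m^3 * 0.652 = 0.711 m^3

0.711


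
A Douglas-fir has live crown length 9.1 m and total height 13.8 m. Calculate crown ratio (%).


Formula: Crown Ratio = (Crown Length / Total Height) * 100
CR = (9.1 m / 13.8 m) * 100
CR = 0.6594 * 100 = 65.9%

65.9


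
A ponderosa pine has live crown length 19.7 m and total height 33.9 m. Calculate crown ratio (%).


Formula: Crown Ratio = (Crown Length / Total Height) * 100
CR = (19.7 m / 33.9 m) * 100
CR = 0.5811 * 100 = 58.1%

58.1


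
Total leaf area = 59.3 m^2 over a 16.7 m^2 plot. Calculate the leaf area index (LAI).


Formula: LAI = total leaf area / ground area  (dimensionless)
LAI = 59.3 m^2 / 16.7 m^2
LAI = 3.55

3.55


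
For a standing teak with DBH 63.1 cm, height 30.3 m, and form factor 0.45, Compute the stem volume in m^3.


Formula: V = pi * (DBH/200)^2 * H * ff
Radius = DBH/200 = 63.1/200 = 0.3155 m
Radius^2 = 0.3155^2 = 0.09954025 m^2
V = pi * 0.09954025 * 30.3 * 0.45
V = 4.264 m^3

4.264


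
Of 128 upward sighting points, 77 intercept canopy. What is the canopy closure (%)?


Formula: Canopy closure = covered points / total points * 100
Closure = 77 / 128 * 100
Closure = 0.6016 * 100 = 60.2%

60.2


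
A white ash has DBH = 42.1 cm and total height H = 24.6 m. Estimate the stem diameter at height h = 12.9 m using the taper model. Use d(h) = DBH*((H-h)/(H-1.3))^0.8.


Taper: d(h) = DBH * ((H - h) / (H - 1.3))^0.8
Numerator = H - h = 24.6 - 12.9 = 11.7 m
Denominator = H - 1.3 = 24.6 - 1.3 = 23.3 m
Ratio = 11.7 / 23.3 = 0.50215
d = 42.1 * 0.50215^0.8 = 24.3 cm

24.3


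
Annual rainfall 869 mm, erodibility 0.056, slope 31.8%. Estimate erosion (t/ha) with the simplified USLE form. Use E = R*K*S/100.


Formula: E = R * K * S / 100  (simplified USLE)
R * K = 869 * 0.056 = 48.664
E = 48.664 * 31.8 / 100 = 15.48 t/ha

15.48


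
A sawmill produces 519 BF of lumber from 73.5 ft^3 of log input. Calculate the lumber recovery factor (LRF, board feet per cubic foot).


Formula: LRF = Lumber Output (BF) / Log Input (ft^3)
LRF = 519 BF / 73.5 ft^3
LRF = 7.06 BF/ft^3

7.06


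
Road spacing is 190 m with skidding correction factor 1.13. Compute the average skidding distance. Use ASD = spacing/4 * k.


Formula: ASD = (spacing / 4) * correction
Uncorrected distance = spacing / 4 = 190 / 4 = 47.5 m
ASD = 47.5 * 1.13 = 54 m

54


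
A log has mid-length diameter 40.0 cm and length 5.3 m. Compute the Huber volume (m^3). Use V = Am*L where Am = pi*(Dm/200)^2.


Huber: V = Am * L,  Am = pi*(Dm/200)^2
Am = pi*(40.0/200)^2 = 0.125664 m^2
V = 0.125664*5.3 = 0.666 m^3

0.666


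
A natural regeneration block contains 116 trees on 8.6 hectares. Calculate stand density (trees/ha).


Formula: Stand Density = N_trees / Area_ha
Density = 116 trees / 8.6 ha
Density = 13 trees/ha

13


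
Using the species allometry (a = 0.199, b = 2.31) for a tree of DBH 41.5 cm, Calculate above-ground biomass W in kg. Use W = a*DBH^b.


Formula: W = a * DBH^b  (allometric power law)
DBH^b = 41.5^2.31 = 5466.2703
W = 0.199 * 5466.2703 = 1087.8 kg

1087.8


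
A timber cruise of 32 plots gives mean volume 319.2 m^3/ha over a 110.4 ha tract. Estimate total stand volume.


Formula: Total Volume = Mean Volume per ha * Total Area
Total Volume = 319.2 m^3/ha * 110.4 ha
Total Volume = 35240 m^3

35240


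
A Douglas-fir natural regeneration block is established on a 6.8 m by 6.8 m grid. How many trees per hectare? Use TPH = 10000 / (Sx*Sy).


Formula: TPH = 10000 m^2/ha / (spacing_x * spacing_y)
Area per tree = 6.8 m * 6.8 m = 46.24 m^2
TPH = 10000 / 46.24 = 216 trees/ha

216


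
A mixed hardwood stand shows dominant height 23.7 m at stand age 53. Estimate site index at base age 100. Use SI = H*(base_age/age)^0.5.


Formula: SI = H_dom * (base_age / age)^0.5
Age ratio = 100 / 53 = 1.88679
sqrt(age_ratio) = 1.37361
SI = 23.7 * 1.37361 = 32.6 m

32.6


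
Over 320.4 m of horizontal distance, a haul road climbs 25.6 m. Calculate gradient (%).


Formula: Gradient = rise / run * 100
Gradient = 25.6 / 320.4 * 100 = 8.0%

8.0


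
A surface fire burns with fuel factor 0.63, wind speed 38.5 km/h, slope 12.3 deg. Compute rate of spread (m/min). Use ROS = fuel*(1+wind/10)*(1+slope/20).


Formula: ROS = fuel * (1 + wind/10) * (1 + slope/20)
Wind factor = 1 + 38.5/10 = 4.85
Slope factor = 1 + 12.3/20 = 1.615
ROS = 0.63 * 4.85 * 1.615 = 4.93 m/min

4.93


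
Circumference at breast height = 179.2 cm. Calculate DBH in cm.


Formula: DBH = C / pi
DBH = 179.2 / pi
pi = 3.14159...
DBH = 57.0 cm

57.0


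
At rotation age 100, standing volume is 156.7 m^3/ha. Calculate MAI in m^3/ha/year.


Formula: MAI = Total Volume / Stand Age
MAI = 156.7 m^3/ha / 100 years
MAI = 1.57 m^3/ha/year

1.57


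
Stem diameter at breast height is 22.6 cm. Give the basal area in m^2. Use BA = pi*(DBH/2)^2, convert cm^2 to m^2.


Formula: BA = pi * (DBH/2)^2 / 10000  (cm^2 to m^2)
Radius = DBH/2 = 22.6/2 = 11.3 cm
BA = pi * 11.3^2 / 10000
   = 401.15 cm^2 / 10000
   = 0.0401 m^2

0.0401


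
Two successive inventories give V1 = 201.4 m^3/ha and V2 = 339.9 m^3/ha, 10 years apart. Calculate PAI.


Formula: PAI = (V_T2 - V_T1) / (T2 - T1)
Volume increment = 339.9 - 201.4 = 138.5 m^3/ha
PAI = 138.5 / 10 = 13.85 m^3/ha/year

13.85


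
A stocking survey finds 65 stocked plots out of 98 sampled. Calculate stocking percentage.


Formula: Stocking % = stocked plots / total plots * 100
Stocking = 65 / 98 * 100
Stocking = 0.6633 * 100 = 66.3%

66.3


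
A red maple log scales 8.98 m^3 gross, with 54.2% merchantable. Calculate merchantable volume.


Formula: MV = V_total * (merchantable_pct / 100)
Merchantable fraction = 54.2% / 100 = 0.542
MV = 8.98 m^3 * 0.542 = 4.867 m^3

4.867


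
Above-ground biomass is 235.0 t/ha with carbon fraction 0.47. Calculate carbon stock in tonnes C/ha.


Formula: Carbon Stock = Biomass * Carbon Fraction
C = 235.0 t/ha * 0.47
C = 110.5 t C/ha

110.5


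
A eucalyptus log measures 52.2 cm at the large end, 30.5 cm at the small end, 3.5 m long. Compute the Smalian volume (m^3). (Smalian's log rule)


Smalian: V = (A1 + A2)/2 * L,  A = pi*(D/200)^2
A1 = pi*(52.2/200)^2 = 0.214008 m^2
A2 = pi*(30.5/200)^2 = 0.073062 m^2
V = (0.214008+0.073062)/2*3.5 = 0.5024 m^3

0.5024


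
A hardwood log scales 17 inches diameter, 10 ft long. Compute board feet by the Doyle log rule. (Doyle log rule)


Doyle: BF = (D - 4)^2 * L / 16
Adjusted diameter = 17 - 4 = 13 in
(D-4)^2 = 13^2 = 169
BF = 169 * 10 / 16 = 106 BF

106


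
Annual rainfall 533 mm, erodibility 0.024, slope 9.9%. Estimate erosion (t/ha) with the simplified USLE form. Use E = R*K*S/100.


Formula: E = R * K * S / 100  (simplified USLE)
R * K = 533 * 0.024 = 12.792
E = 12.792 * 9.9 / 100 = 1.27 t/ha

1.27


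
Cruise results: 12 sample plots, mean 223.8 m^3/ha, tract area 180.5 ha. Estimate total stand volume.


Formula: Total Volume = Mean Volume per ha * Total Area
Total Volume = 223.8 m^3/ha * 180.5 ha
Total Volume = 40396 m^3

40396


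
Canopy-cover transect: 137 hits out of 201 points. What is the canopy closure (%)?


Formula: Canopy closure = covered points / total points * 100
Closure = 137 / 201 * 100
Closure = 0.6816 * 100 = 68.2%

68.2


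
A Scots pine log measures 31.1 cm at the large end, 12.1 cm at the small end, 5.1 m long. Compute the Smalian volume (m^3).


Smalian: V = (A1 + A2)/2 * L,  A = pi*(D/200)^2
A1 = pi*(31.1/200)^2 = 0.075964 m^2
A2 = pi*(12.1/200)^2 = 0.011499 m^2
V = (0.075964+0.011499)/2*5.1 = 0.223 m^3

0.223


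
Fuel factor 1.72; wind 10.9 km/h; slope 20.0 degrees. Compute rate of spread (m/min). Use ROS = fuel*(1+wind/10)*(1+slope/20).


Formula: ROS = fuel * (1 + wind/10) * (1 + slope/20)
Wind factor = 1 + 10.9/10 = 2.09
Slope factor = 1 + 20.0/20 = 2.0
ROS = 1.72 * 2.09 * 2.0 = 7.19 m/min

7.19


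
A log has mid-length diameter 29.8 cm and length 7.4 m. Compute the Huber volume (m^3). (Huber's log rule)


Huber: V = Am * L,  Am = pi*(Dm/200)^2
Am = pi*(29.8/200)^2 = 0.069746 m^2
V = 0.069746*7.4 = 0.5161 m^3

0.5161


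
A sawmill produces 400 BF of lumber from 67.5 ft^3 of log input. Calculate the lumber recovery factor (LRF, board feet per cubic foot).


Formula: LRF = Lumber Output (BF) / Log Input (ft^3)
LRF = 400 BF / 67.5 ft^3
LRF = 5.93 BF/ft^3

5.93


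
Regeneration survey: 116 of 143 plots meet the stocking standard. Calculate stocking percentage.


Formula: Stocking % = stocked plots / total plots * 100
Stocking = 116 / 143 * 100
Stocking = 0.8112 * 100 = 81.1%

81.1


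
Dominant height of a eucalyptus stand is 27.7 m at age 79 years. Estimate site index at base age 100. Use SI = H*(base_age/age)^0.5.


Formula: SI = H_dom * (base_age / age)^0.5
Age ratio = 100 / 79 = 1.26582
sqrt(age_ratio) = 1.12509
SI = 27.7 * 1.12509 = 31.2 m

31.2


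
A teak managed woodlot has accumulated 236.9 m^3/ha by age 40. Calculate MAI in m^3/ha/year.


Formula: MAI = Total Volume / Stand Age
MAI = 236.9 m^3/ha / 40 years
MAI = 5.92 m^3/ha/year

5.92


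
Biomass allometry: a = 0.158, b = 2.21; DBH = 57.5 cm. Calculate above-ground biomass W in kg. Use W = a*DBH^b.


Formula: W = a * DBH^b  (allometric power law)
DBH^b = 57.5^2.21 = 7742.2276
W = 0.158 * 7742.2276 = 1223.3 kg

1223.3


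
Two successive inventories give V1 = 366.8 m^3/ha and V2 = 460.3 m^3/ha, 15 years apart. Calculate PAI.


Formula: PAI = (V_T2 - V_T1) / (T2 - T1)
Volume increment = 460.3 - 366.8 = 93.5 m^3/ha
PAI = 93.5 / 15 = 6.23 m^3/ha/year

6.23


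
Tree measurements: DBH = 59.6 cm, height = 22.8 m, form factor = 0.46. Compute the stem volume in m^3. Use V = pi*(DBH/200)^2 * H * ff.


Formula: V = pi * (DBH/200)^2 * H * ff
Radius = DBH/200 = 59.6/200 = 0.298 m
Radius^2 = 0.298^2 = 0.088804 m^2
V = pi * 0.088804 * 22.8 * 0.46
V = 2.926 m^3

2.926


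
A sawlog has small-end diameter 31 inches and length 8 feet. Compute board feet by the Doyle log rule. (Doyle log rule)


Doyle: BF = (D - 4)^2 * L / 16
Adjusted diameter = 31 - 4 = 27 in
(D-4)^2 = 27^2 = 729
BF = 729 * 8 / 16 = 365 BF

365


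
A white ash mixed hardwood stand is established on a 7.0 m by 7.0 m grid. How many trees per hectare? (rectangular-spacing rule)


Formula: TPH = 10000 m^2/ha / (spacing_x * spacing_y)
Area per tree = 7.0 m * 7.0 m = 49.0 m^2
TPH = 10000 / 49.0 = 204 trees/ha

204


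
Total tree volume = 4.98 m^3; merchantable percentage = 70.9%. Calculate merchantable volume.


Formula: MV = V_total * (merchantable_pct / 100)
Merchantable fraction = 70.9% / 100 = 0.709
MV = 4.98 m^3 * 0.709 = 3.531 m^3

3.531


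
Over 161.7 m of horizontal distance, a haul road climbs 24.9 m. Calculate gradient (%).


Formula: Gradient = rise / run * 100
Gradient = 24.9 / 161.7 * 100 = 15.4%

15.4


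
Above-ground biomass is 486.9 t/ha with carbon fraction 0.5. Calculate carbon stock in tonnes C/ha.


Formula: Carbon Stock = Biomass * Carbon Fraction
C = 486.9 t/ha * 0.5
C = 243.5 t C/ha

243.5


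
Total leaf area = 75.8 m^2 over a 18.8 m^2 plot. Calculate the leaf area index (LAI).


Formula: LAI = total leaf area / ground area  (dimensionless)
LAI = 75.8 m^2 / 18.8 m^2
LAI = 4.03

4.03


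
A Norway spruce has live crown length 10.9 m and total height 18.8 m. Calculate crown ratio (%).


Formula: Crown Ratio = (Crown Length / Total Height) * 100
CR = (10.9 m / 18.8 m) * 100
CR = 0.5798 * 100 = 58.0%

58.0


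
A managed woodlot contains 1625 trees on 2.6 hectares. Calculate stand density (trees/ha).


Formula: Stand Density = N_trees / Area_ha
Density = 1625 trees / 2.6 ha
Density = 625 trees/ha

625


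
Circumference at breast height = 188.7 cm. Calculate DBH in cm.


Formula: DBH = C / pi
DBH = 188.7 / pi
pi = 3.14159...
DBH = 60.1 cm

60.1


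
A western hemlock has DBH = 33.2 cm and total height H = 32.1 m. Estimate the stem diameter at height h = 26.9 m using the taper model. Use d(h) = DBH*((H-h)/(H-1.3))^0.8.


Taper: d(h) = DBH * ((H - h) / (H - 1.3))^0.8
Numerator = H - h = 32.1 - 26.9 = 5.2 m
Denominator = H - 1.3 = 32.1 - 1.3 = 30.8 m
Ratio = 5.2 / 30.8 = 0.16883
d = 33.2 * 0.16883^0.8 = 8.0 cm

8.0


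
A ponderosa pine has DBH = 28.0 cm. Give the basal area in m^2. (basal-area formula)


Formula: BA = pi * (DBH/2)^2 / 10000  (cm^2 to m^2)
Radius = DBH/2 = 28.0/2 = 14.0 cm
BA = pi * 14.0^2 / 10000
   = 615.7522 cm^2 / 10000
   = 0.0616 m^2

0.0616


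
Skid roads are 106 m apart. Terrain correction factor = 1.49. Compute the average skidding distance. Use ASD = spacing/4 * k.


Formula: ASD = (spacing / 4) * correction
Uncorrected distance = spacing / 4 = 106 / 4 = 26.5 m
ASD = 26.5 * 1.49 = 39 m

39


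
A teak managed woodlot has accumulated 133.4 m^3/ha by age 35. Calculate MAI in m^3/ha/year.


Formula: MAI = Total Volume / Stand Age
MAI = 133.4 m^3/ha / 35 years
MAI = 3.81 m^3/ha/year

3.81


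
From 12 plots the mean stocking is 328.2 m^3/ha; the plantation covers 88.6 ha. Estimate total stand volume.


Formula: Total Volume = Mean Volume per ha * Total Area
Total Volume = 328.2 m^3/ha * 88.6 ha
Total Volume = 29079 m^3

29079


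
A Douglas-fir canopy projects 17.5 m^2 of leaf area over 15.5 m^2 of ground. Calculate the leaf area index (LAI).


Formula: LAI = total leaf area / ground area  (dimensionless)
LAI = 17.5 m^2 / 15.5 m^2
LAI = 1.13

1.13


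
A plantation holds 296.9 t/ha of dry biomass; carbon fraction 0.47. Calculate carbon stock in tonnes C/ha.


Formula: Carbon Stock = Biomass * Carbon Fraction
C = 296.9 t/ha * 0.47
C = 139.5 t C/ha

139.5


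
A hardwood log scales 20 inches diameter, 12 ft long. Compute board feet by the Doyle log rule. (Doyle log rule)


Doyle: BF = (D - 4)^2 * L / 16
Adjusted diameter = 20 - 4 = 16 in
(D-4)^2 = 16^2 = 256
BF = 256 * 12 / 16 = 192 BF

192


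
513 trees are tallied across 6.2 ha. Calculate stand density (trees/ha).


Formula: Stand Density = N_trees / Area_ha
Density = 513 trees / 6.2 ha
Density = 83 trees/ha

83


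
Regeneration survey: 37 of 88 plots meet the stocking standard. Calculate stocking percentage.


Formula: Stocking % = stocked plots / total plots * 100
Stocking = 37 / 88 * 100
Stocking = 0.4205 * 100 = 42.0%

42.0


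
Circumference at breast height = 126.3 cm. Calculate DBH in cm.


Formula: DBH = C / pi
DBH = 126.3 / pi
pi = 3.14159...
DBH = 40.2 cm

40.2


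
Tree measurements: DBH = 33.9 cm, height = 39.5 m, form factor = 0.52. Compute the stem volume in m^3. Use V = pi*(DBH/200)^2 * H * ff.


Formula: V = pi * (DBH/200)^2 * H * ff
Radius = DBH/200 = 33.9/200 = 0.1695 m
Radius^2 = 0.1695^2 = 0.02873025 m^2
V = pi * 0.02873025 * 39.5 * 0.52
V = 1.854 m^3

1.854
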